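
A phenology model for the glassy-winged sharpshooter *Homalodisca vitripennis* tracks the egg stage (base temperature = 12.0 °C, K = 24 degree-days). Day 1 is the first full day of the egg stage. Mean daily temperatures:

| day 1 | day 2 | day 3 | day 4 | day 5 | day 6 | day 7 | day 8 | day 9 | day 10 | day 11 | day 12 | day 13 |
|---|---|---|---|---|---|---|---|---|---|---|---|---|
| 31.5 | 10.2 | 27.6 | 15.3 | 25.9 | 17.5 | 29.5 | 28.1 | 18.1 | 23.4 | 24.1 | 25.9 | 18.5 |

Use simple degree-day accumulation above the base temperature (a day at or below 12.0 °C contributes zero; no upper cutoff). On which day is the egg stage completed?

day 3

Daily DD above 12.0 °C: 19.5, 0.0, 15.6, 3.3, 13.9, 5.5, 17.5, 16.1, 6.1, 11.4, 12.1, 13.9, 6.5.
Cumulative: 19.5, 19.5, 35.1, 38.4, 52.3, 57.8, 75.3, 91.4, 97.5, 108.9, 121.0, 134.9, 141.4.
The total first reaches 24 DD on day 3.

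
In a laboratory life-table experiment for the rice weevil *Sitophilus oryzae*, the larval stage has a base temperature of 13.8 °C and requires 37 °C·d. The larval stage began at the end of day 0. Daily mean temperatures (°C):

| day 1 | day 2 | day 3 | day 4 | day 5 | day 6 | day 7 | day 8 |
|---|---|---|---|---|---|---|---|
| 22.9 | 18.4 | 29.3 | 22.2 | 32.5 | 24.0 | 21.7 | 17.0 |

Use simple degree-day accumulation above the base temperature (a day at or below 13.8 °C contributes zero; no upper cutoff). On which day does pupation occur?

day 4

Daily DD above 13.8 °C: 9.1, 4.6, 15.5, 8.4, 18.7, 10.2, 7.9, 3.2.
Cumulative: 9.1, 13.7, 29.2, 37.6, 56.3, 66.5, 74.4, 77.6.
The total first reaches 37 DD on day 4.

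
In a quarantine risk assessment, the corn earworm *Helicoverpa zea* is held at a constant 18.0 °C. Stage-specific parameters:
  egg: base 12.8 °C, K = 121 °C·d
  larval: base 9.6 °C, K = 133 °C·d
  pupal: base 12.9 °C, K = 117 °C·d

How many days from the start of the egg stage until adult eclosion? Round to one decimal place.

62.0 days

egg: 121 / (18.0 − 12.8) = 121 / 5.2 = 23.269 d.
larval: 133 / (18.0 − 9.6) = 133 / 8.4 = 15.833 d.
pupal: 117 / (18.0 − 12.9) = 117 / 5.1 = 22.941 d.
Sum = 62.044 ≈ 62.0 days.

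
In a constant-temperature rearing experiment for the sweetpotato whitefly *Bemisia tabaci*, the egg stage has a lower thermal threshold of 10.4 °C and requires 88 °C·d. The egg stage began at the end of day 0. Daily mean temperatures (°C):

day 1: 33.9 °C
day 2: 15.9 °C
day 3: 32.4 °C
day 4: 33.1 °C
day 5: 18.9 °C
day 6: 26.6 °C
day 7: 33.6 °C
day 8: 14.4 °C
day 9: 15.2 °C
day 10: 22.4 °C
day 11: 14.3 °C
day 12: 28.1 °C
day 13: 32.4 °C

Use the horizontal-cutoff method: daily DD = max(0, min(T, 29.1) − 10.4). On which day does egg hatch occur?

day 7

Daily DD above 10.4 °C (capped at 18.7): 18.7, 5.5, 18.7, 18.7, 8.5, 16.2, 18.7, 4.0, 4.8, 12.0, 3.9, 17.7, 18.7.
Cumulative: 18.7, 24.2, 42.9, 61.6, 70.1, 86.3, 105.0, 109.0, 113.8, 125.8, 129.7, 147.4, 166.1.
The total first reaches 88 DD on day 7.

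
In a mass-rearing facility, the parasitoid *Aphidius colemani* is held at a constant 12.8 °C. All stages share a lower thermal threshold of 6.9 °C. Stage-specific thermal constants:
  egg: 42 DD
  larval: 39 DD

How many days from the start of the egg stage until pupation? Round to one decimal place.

13.7 days

Daily accumulation at 12.8 °C = 12.8 − 6.9 = 5.9 DD/day.
Total K = 42 + 39 = 81 DD.
Total duration = 81 / 5.9 = 13.729 ≈ 13.7 days.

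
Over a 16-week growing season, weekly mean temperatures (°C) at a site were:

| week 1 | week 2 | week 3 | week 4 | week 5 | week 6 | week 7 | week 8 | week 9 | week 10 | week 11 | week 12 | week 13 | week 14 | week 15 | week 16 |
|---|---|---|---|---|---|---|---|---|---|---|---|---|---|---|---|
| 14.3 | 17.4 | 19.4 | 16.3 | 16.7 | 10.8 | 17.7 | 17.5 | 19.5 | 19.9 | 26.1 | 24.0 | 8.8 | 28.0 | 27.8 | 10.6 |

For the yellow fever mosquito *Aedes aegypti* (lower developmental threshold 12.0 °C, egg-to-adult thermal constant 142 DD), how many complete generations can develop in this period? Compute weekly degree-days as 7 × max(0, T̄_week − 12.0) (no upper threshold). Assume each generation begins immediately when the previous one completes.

5 generations

Weekly DD (7 × max(0, T̄ − 12.0)): 16.1, 37.8, 51.8, 30.1, 32.9, 0.0, 39.9, 38.5, 52.5, 55.3, 98.7, 84.0, 0.0, 112.0, 110.6, 0.0.
Season total = 760.2 DD.
Complete generations = ⌊760.2 / 142⌋ = 5.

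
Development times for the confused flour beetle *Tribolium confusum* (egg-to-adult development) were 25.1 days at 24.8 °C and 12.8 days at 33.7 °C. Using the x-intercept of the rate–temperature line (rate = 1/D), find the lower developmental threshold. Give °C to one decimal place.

15.5 °C

Under the model K = D·(T − T_b), so D₁·(T₁ − T_b) = D₂·(T₂ − T_b).
25.1·(24.8 − T_b) = 12.8·(33.7 − T_b)
T_b = (25.1·24.8 − 12.8·33.7) / (25.1 − 12.8) = 191.12 / 12.3 = 15.538 °C ≈ 15.5 °C.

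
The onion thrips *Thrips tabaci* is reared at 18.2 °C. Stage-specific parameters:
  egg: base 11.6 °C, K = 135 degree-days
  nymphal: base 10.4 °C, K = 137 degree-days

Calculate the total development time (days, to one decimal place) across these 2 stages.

egg: 135 / (18.2 − 11.6) = 135 / 6.6 = 20.455 d.
nymphal: 137 / (18.2 − 10.4) = 137 / 7.8 = 17.564 d.
Sum = 38.019 ≈ 38.0 days.

38.0 days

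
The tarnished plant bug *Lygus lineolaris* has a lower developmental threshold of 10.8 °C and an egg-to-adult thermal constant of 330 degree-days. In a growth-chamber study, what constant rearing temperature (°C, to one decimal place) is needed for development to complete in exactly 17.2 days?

30.0 °C

Required daily accumulation = 330 / 17.2 = 19.186 DD/day.
T = T_base + 19.186 = 10.8 + 19.186 = 29.986 ≈ 30.0 °C.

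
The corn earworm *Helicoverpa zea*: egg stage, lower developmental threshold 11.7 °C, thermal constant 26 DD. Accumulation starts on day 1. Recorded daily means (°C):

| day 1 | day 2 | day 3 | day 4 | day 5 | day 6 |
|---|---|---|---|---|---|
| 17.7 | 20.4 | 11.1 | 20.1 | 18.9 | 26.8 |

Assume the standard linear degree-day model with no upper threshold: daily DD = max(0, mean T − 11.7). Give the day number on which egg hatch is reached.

day 5

Daily DD above 11.7 °C: 6.0, 8.7, 0.0, 8.4, 7.2, 15.1.
Cumulative: 6.0, 14.7, 14.7, 23.1, 30.3, 45.4.
The total first reaches 26 DD on day 5.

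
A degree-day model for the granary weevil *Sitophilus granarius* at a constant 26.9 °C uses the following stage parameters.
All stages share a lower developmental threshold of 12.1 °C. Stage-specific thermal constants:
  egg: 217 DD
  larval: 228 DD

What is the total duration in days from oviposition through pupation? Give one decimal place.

30.1 days

Daily accumulation at 26.9 °C = 26.9 − 12.1 = 14.8 DD/day.
Total K = 217 + 228 = 445 DD.
Total duration = 445 / 14.8 = 30.068 ≈ 30.1 days.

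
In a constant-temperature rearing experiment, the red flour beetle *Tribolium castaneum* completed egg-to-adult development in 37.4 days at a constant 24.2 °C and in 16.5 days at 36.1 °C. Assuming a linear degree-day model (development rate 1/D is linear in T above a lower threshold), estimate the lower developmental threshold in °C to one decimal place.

Under the model K = D·(T − T_b), so D₁·(T₁ − T_b) = D₂·(T₂ − T_b).
37.4·(24.2 − T_b) = 16.5·(36.1 − T_b)
T_b = (37.4·24.2 − 16.5·36.1) / (37.4 − 16.5) = 309.43 / 20.9 = 14.805 °C ≈ 14.8 °C.

14.8 °C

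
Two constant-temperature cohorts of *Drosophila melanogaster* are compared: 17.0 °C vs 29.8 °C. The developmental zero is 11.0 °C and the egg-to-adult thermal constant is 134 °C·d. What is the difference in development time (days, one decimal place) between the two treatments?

At 17.0 °C: 134 / (17.0 − 11.0) = 134 / 6.0 = 22.333 d.
At 29.8 °C: 134 / (29.8 − 11.0) = 134 / 18.8 = 7.128 d.
Difference = |22.333 − 7.128| = 15.206 ≈ 15.2 days.

15.2 days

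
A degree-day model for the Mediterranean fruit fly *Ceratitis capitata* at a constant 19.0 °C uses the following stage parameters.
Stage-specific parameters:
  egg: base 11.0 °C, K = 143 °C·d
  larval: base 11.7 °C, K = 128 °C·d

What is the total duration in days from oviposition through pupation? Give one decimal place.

egg: 143 / (19.0 − 11.0) = 143 / 8.0 = 17.875 d.
larval: 128 / (19.0 − 11.7) = 128 / 7.3 = 17.534 d.
Sum = 35.409 ≈ 35.4 days.

35.4 days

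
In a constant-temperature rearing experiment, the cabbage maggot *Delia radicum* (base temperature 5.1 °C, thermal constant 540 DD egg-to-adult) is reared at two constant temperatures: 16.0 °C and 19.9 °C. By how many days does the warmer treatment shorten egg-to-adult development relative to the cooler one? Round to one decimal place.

13.1 days

At 16.0 °C: 540 / (16.0 − 5.1) = 540 / 10.9 = 49.541 d.
At 19.9 °C: 540 / (19.9 − 5.1) = 540 / 14.8 = 36.486 d.
Difference = |49.541 − 36.486| = 13.055 ≈ 13.1 days.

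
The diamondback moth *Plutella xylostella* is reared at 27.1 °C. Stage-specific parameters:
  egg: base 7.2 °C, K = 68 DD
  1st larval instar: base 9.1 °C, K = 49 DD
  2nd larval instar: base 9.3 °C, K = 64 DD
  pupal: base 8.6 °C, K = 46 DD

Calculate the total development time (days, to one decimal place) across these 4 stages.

egg: 68 / (27.1 − 7.2) = 68 / 19.9 = 3.417 d.
1st larval instar: 49 / (27.1 − 9.1) = 49 / 18.0 = 2.722 d.
2nd larval instar: 64 / (27.1 − 9.3) = 64 / 17.8 = 3.596 d.
pupal: 46 / (27.1 − 8.6) = 46 / 18.5 = 2.486 d.
Sum = 12.221 ≈ 12.2 days.

12.2 days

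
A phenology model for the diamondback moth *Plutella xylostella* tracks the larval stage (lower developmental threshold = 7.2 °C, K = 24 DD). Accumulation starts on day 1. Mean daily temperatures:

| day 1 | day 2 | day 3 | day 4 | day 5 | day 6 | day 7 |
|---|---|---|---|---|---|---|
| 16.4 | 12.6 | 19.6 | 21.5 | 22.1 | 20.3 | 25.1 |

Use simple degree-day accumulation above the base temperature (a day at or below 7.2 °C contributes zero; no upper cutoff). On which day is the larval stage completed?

day 3

Daily DD above 7.2 °C: 9.2, 5.4, 12.4, 14.3, 14.9, 13.1, 17.9.
Cumulative: 9.2, 14.6, 27.0, 41.3, 56.2, 69.3, 87.2.
The total first reaches 24 DD on day 3.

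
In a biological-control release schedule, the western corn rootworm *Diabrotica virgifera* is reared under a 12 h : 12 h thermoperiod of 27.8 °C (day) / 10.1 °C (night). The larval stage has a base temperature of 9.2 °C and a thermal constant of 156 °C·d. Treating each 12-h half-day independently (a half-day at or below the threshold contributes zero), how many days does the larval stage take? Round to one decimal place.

Day half: max(0, 27.8 − 9.2) × 0.5 = 18.6 × 0.5 = 9.30 DD.
Night half: max(0, 10.1 − 9.2) × 0.5 = 0.9 × 0.5 = 0.45 DD.
Per 24 h: 9.75 DD/day.
Duration = 156 / 9.75 = 16.000 ≈ 16.0 days.

16.0 days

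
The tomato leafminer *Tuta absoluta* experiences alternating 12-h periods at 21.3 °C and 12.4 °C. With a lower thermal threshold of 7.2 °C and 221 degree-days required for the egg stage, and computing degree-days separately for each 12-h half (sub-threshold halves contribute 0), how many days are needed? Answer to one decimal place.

22.9 days

Day half: max(0, 21.3 − 7.2) × 0.5 = 14.1 × 0.5 = 7.05 DD.
Night half: max(0, 12.4 − 7.2) × 0.5 = 5.2 × 0.5 = 2.60 DD.
Per 24 h: 9.65 DD/day.
Duration = 221 / 9.65 = 22.902 ≈ 22.9 days.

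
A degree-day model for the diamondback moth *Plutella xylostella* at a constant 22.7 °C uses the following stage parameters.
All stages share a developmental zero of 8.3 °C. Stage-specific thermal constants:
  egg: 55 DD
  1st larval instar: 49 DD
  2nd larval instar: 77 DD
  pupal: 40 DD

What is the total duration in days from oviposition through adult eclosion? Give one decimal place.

Daily accumulation at 22.7 °C = 22.7 − 8.3 = 14.4 DD/day.
Total K = 55 + 49 + 77 + 40 = 221 DD.
Total duration = 221 / 14.4 = 15.347 ≈ 15.3 days.

15.3 days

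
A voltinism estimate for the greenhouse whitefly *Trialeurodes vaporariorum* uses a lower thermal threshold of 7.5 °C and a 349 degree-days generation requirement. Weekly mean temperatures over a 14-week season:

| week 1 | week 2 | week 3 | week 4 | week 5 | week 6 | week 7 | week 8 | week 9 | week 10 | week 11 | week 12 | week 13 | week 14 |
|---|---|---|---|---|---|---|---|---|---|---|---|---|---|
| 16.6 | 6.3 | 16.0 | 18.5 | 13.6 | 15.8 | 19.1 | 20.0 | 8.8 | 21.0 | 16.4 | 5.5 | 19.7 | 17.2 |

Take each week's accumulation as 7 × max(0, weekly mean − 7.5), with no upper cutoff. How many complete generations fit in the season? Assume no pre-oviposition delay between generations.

2 generations

Weekly DD (7 × max(0, T̄ − 7.5)): 63.7, 0.0, 59.5, 77.0, 42.7, 58.1, 81.2, 87.5, 9.1, 94.5, 62.3, 0.0, 85.4, 67.9.
Season total = 788.9 DD.
Complete generations = ⌊788.9 / 349⌋ = 2.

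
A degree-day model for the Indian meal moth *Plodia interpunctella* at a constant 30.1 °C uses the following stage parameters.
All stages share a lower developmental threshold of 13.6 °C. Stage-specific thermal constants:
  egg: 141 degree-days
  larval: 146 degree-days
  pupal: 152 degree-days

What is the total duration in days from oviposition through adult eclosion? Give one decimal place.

Daily accumulation at 30.1 °C = 30.1 − 13.6 = 16.5 DD/day.
Total K = 141 + 146 + 152 = 439 DD.
Total duration = 439 / 16.5 = 26.606 ≈ 26.6 days.

26.6 days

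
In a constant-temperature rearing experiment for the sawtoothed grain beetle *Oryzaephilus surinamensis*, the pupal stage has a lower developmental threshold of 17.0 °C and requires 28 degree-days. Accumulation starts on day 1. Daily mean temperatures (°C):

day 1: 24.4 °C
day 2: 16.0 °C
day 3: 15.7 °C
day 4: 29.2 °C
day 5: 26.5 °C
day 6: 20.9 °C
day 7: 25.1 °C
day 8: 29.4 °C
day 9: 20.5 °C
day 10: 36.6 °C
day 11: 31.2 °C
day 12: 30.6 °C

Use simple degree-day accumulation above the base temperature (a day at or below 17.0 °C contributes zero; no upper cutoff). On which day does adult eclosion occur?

Daily DD above 17.0 °C: 7.4, 0.0, 0.0, 12.2, 9.5, 3.9, 8.1, 12.4, 3.5, 19.6, 14.2, 13.6.
Cumulative: 7.4, 7.4, 7.4, 19.6, 29.1, 33.0, 41.1, 53.5, 57.0, 76.6, 90.8, 104.4.
The total first reaches 28 DD on day 5.

day 5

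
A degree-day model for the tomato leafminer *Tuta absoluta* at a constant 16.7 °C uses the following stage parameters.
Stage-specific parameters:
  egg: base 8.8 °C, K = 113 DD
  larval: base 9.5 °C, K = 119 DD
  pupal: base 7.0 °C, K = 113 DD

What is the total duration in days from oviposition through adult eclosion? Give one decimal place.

egg: 113 / (16.7 − 8.8) = 113 / 7.9 = 14.304 d.
larval: 119 / (16.7 − 9.5) = 119 / 7.2 = 16.528 d.
pupal: 113 / (16.7 − 7.0) = 113 / 9.7 = 11.649 d.
Sum = 42.481 ≈ 42.5 days.

42.5 days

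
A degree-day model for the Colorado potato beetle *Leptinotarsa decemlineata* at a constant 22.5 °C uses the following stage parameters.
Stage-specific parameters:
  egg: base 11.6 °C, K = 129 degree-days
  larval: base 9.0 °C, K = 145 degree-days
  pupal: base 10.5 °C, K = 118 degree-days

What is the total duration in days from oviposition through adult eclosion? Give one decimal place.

egg: 129 / (22.5 − 11.6) = 129 / 10.9 = 11.835 d.
larval: 145 / (22.5 − 9.0) = 145 / 13.5 = 10.741 d.
pupal: 118 / (22.5 − 10.5) = 118 / 12.0 = 9.833 d.
Sum = 32.409 ≈ 32.4 days.

32.4 days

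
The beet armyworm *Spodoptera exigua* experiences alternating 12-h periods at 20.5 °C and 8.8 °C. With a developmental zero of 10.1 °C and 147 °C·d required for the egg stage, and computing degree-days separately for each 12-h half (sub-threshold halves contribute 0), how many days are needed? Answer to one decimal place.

Day half: max(0, 20.5 − 10.1) × 0.5 = 10.4 × 0.5 = 5.20 DD.
Night half: max(0, 8.8 − 10.1) × 0.5 = 0.0 × 0.5 = 0.00 DD.
Per 24 h: 5.20 DD/day.
Duration = 147 / 5.20 = 28.269 ≈ 28.3 days.

28.3 days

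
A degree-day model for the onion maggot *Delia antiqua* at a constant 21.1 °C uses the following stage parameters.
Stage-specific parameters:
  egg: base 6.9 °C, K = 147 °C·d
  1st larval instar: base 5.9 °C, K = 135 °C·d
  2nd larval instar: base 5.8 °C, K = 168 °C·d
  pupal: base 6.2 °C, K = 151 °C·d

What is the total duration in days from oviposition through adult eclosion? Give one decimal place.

40.3 days

egg: 147 / (21.1 − 6.9) = 147 / 14.2 = 10.352 d.
1st larval instar: 135 / (21.1 − 5.9) = 135 / 15.2 = 8.882 d.
2nd larval instar: 168 / (21.1 − 5.8) = 168 / 15.3 = 10.980 d.
pupal: 151 / (21.1 − 6.2) = 151 / 14.9 = 10.134 d.
Sum = 40.348 ≈ 40.3 days.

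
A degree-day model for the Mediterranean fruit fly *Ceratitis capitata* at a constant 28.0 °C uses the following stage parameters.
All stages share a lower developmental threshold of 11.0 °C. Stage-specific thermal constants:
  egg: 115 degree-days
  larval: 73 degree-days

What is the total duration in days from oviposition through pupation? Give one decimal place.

Daily accumulation at 28.0 °C = 28.0 − 11.0 = 17.0 DD/day.
Total K = 115 + 73 = 188 DD.
Total duration = 188 / 17.0 = 11.059 ≈ 11.1 days.

11.1 days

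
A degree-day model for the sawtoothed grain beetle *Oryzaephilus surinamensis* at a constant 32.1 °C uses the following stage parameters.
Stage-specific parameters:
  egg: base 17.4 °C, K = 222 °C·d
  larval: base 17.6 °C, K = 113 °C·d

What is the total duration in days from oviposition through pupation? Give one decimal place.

egg: 222 / (32.1 − 17.4) = 222 / 14.7 = 15.102 d.
larval: 113 / (32.1 − 17.6) = 113 / 14.5 = 7.793 d.
Sum = 22.895 ≈ 22.9 days.

22.9 days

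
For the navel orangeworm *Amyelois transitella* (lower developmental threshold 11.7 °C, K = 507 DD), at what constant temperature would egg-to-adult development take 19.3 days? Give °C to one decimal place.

38.0 °C

Required daily accumulation = 507 / 19.3 = 26.269 DD/day.
T = T_base + 26.269 = 11.7 + 26.269 = 37.969 ≈ 38.0 °C.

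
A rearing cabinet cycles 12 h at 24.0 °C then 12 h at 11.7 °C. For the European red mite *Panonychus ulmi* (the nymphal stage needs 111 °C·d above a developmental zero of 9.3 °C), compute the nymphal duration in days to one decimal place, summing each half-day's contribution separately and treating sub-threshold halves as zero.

13.0 days

Day half: max(0, 24.0 − 9.3) × 0.5 = 14.7 × 0.5 = 7.35 DD.
Night half: max(0, 11.7 − 9.3) × 0.5 = 2.4 × 0.5 = 1.20 DD.
Per 24 h: 8.55 DD/day.
Duration = 111 / 8.55 = 12.982 ≈ 13.0 days.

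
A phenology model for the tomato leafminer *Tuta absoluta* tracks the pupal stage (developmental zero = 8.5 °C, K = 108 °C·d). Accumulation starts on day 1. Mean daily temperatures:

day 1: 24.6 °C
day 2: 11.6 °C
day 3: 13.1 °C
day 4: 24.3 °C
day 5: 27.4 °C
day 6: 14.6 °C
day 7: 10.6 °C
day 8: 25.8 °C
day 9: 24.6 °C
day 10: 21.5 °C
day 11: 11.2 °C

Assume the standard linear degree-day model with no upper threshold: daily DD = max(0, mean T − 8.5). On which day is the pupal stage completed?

Daily DD above 8.5 °C: 16.1, 3.1, 4.6, 15.8, 18.9, 6.1, 2.1, 17.3, 16.1, 13.0, 2.7.
Cumulative: 16.1, 19.2, 23.8, 39.6, 58.5, 64.6, 66.7, 84.0, 100.1, 113.1, 115.8.
The total first reaches 108 DD on day 10.

day 10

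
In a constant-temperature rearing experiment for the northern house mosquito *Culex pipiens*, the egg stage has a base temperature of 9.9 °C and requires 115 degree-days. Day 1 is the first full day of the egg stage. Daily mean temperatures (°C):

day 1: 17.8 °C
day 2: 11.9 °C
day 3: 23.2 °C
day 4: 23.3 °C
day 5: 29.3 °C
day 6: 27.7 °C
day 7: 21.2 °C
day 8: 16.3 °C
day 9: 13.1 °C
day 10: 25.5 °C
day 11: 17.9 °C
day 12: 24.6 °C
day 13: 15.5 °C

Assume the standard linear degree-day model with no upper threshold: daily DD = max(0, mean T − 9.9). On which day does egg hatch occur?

Daily DD above 9.9 °C: 7.9, 2.0, 13.3, 13.4, 19.4, 17.8, 11.3, 6.4, 3.2, 15.6, 8.0, 14.7, 5.6.
Cumulative: 7.9, 9.9, 23.2, 36.6, 56.0, 73.8, 85.1, 91.5, 94.7, 110.3, 118.3, 133.0, 138.6.
The total first reaches 115 DD on day 11.

day 11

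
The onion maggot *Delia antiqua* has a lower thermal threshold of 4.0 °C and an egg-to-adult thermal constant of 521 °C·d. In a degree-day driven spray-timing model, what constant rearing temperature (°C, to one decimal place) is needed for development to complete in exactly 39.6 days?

Required daily accumulation = 521 / 39.6 = 13.157 DD/day.
T = T_base + 13.157 = 4.0 + 13.157 = 17.157 ≈ 17.2 °C.

17.2 °C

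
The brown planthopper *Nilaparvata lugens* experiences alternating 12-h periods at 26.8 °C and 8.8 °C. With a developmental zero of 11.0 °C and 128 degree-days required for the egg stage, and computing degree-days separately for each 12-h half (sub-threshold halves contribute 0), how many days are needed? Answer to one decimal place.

Day half: max(0, 26.8 − 11.0) × 0.5 = 15.8 × 0.5 = 7.90 DD.
Night half: max(0, 8.8 − 11.0) × 0.5 = 0.0 × 0.5 = 0.00 DD.
Per 24 h: 7.90 DD/day.
Duration = 128 / 7.90 = 16.203 ≈ 16.2 days.

16.2 days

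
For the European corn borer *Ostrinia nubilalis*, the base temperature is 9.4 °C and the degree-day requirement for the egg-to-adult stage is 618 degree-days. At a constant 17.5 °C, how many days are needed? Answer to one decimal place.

Daily accumulation = 17.5 − 9.4 = 8.1 DD/day.
Duration = 618 / 8.1 = 76.296 ≈ 76.3 days.

76.3 days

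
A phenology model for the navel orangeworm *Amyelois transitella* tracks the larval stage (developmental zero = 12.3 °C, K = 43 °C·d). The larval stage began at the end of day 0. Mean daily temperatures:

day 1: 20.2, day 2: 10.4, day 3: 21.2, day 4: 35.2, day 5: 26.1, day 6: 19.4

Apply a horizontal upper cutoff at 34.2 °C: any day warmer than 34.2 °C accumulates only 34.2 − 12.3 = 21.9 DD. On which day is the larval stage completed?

day 5

Daily DD above 12.3 °C (capped at 21.9): 7.9, 0.0, 8.9, 21.9, 13.8, 7.1.
Cumulative: 7.9, 7.9, 16.8, 38.7, 52.5, 59.6.
The total first reaches 43 DD on day 5.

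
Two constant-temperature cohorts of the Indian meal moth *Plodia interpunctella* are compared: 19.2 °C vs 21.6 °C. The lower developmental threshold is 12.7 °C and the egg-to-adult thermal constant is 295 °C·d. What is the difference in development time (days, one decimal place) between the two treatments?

12.2 days

At 19.2 °C: 295 / (19.2 − 12.7) = 295 / 6.5 = 45.385 d.
At 21.6 °C: 295 / (21.6 − 12.7) = 295 / 8.9 = 33.146 d.
Difference = |45.385 − 33.146| = 12.239 ≈ 12.2 days.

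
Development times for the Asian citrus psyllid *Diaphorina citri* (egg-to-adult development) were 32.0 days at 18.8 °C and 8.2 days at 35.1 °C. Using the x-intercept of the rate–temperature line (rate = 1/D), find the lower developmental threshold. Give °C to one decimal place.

13.2 °C

Linear rate model ⇒ the product D·(T − T_b) is constant across temperatures.
32.0·(18.8 − T_b) = 8.2·(35.1 − T_b)
T_b = (32.0·18.8 − 8.2·35.1) / (32.0 − 8.2) = 313.78 / 23.8 = 13.184 °C ≈ 13.2 °C.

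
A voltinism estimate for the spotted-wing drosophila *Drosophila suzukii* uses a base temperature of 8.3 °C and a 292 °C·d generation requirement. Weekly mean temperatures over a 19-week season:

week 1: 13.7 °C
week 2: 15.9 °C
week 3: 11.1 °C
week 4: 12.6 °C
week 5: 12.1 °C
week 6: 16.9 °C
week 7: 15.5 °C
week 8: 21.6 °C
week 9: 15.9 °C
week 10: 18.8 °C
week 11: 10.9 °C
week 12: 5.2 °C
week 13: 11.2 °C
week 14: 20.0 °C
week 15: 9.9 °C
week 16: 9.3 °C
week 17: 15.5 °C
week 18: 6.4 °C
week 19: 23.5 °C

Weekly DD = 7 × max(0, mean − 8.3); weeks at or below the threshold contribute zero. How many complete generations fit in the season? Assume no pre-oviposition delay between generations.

Weekly DD (7 × max(0, T̄ − 8.3)): 37.8, 53.2, 19.6, 30.1, 26.6, 60.2, 50.4, 93.1, 53.2, 73.5, 18.2, 0.0, 20.3, 81.9, 11.2, 7.0, 50.4, 0.0, 106.4.
Season total = 793.1 DD.
Complete generations = ⌊793.1 / 292⌋ = 2.

2 generations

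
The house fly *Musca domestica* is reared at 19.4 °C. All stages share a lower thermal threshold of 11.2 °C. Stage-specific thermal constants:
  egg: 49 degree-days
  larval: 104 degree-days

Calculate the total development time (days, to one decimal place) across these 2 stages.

18.7 days

Daily accumulation at 19.4 °C = 19.4 − 11.2 = 8.2 DD/day.
Total K = 49 + 104 = 153 DD.
Total duration = 153 / 8.2 = 18.659 ≈ 18.7 days.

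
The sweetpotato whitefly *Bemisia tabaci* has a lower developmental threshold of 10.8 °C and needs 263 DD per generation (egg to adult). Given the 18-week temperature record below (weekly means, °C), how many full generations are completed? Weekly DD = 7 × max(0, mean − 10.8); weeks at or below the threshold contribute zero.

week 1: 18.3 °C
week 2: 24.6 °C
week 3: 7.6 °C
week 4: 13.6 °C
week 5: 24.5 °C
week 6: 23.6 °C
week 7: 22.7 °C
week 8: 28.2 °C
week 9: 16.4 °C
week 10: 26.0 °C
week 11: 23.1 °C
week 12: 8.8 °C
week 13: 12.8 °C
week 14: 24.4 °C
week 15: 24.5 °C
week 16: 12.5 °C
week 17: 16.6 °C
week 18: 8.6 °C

3 generations

Weekly DD (7 × max(0, T̄ − 10.8)): 52.5, 96.6, 0.0, 19.6, 95.9, 89.6, 83.3, 121.8, 39.2, 106.4, 86.1, 0.0, 14.0, 95.2, 95.9, 11.9, 40.6, 0.0.
Season total = 1048.6 DD.
Complete generations = ⌊1048.6 / 263⌋ = 3.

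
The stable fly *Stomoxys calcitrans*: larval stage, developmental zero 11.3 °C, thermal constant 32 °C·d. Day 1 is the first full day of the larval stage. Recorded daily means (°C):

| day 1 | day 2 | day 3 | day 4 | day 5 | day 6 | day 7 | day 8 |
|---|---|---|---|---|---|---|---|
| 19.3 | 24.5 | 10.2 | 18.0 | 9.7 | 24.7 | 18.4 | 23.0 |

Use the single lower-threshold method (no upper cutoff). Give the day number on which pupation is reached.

Daily DD above 11.3 °C: 8.0, 13.2, 0.0, 6.7, 0.0, 13.4, 7.1, 11.7.
Cumulative: 8.0, 21.2, 21.2, 27.9, 27.9, 41.3, 48.4, 60.1.
The total first reaches 32 DD on day 6.

day 6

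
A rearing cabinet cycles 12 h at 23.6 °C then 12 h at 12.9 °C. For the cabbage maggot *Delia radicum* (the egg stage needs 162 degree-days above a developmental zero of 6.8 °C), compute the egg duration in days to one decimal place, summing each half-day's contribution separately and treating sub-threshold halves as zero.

Day half: max(0, 23.6 − 6.8) × 0.5 = 16.8 × 0.5 = 8.40 DD.
Night half: max(0, 12.9 − 6.8) × 0.5 = 6.1 × 0.5 = 3.05 DD.
Per 24 h: 11.45 DD/day.
Duration = 162 / 11.45 = 14.148 ≈ 14.1 days.

14.1 days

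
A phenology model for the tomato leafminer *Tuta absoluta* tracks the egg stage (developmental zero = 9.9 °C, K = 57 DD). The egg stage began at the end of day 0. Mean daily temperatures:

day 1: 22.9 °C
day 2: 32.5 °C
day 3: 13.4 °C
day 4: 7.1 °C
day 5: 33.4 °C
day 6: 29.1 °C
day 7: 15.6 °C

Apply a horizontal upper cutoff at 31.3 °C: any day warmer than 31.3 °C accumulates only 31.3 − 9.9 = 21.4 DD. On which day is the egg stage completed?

day 5

Daily DD above 9.9 °C (capped at 21.4): 13.0, 21.4, 3.5, 0.0, 21.4, 19.2, 5.7.
Cumulative: 13.0, 34.4, 37.9, 37.9, 59.3, 78.5, 84.2.
The total first reaches 57 DD on day 5.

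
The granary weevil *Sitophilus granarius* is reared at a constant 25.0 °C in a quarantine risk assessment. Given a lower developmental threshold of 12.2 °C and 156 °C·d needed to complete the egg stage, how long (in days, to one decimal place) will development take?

Daily accumulation = 25.0 − 12.2 = 12.8 DD/day.
Duration = 156 / 12.8 = 12.188 ≈ 12.2 days.

12.2 days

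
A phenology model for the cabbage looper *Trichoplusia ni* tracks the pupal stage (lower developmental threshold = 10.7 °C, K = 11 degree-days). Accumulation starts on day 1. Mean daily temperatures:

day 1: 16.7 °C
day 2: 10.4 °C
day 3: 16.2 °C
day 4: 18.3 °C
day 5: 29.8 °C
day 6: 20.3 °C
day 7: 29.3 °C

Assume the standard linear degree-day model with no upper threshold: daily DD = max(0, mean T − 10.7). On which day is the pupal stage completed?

Daily DD above 10.7 °C: 6.0, 0.0, 5.5, 7.6, 19.1, 9.6, 18.6.
Cumulative: 6.0, 6.0, 11.5, 19.1, 38.2, 47.8, 66.4.
The total first reaches 11 DD on day 3.

day 3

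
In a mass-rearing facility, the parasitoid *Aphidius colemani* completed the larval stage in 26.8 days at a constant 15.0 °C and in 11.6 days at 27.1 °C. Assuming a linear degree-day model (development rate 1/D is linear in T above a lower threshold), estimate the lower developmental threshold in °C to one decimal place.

Equal thermal constants: D₁(T₁ − T_b) = D₂(T₂ − T_b).
26.8·(15.0 − T_b) = 11.6·(27.1 − T_b)
T_b = (26.8·15.0 − 11.6·27.1) / (26.8 − 11.6) = 87.64 / 15.2 = 5.766 °C ≈ 5.8 °C.

5.8 °C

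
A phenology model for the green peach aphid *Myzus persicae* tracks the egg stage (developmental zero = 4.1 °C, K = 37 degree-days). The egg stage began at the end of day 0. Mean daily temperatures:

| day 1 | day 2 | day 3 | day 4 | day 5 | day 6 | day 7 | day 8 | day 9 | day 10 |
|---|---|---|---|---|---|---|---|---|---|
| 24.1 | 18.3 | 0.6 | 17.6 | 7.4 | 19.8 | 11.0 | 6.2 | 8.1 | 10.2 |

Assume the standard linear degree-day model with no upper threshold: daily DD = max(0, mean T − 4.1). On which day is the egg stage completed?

day 4

Daily DD above 4.1 °C: 20.0, 14.2, 0.0, 13.5, 3.3, 15.7, 6.9, 2.1, 4.0, 6.1.
Cumulative: 20.0, 34.2, 34.2, 47.7, 51.0, 66.7, 73.6, 75.7, 79.7, 85.8.
The total first reaches 37 DD on day 4.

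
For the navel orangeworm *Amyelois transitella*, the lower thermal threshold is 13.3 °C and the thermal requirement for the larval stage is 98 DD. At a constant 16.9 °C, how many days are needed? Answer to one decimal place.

Daily accumulation = 16.9 − 13.3 = 3.6 DD/day.
Duration = 98 / 3.6 = 27.222 ≈ 27.2 days.

27.2 days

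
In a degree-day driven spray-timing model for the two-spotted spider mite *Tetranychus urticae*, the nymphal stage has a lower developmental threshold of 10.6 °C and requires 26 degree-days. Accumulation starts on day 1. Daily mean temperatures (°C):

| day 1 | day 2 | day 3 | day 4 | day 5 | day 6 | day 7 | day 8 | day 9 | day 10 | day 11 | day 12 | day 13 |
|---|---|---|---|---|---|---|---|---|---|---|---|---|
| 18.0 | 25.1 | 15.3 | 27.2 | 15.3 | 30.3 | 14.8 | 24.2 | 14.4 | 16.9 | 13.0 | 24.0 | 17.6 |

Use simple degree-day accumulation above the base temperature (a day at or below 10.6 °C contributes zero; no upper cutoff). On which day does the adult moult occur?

day 3

Daily DD above 10.6 °C: 7.4, 14.5, 4.7, 16.6, 4.7, 19.7, 4.2, 13.6, 3.8, 6.3, 2.4, 13.4, 7.0.
Cumulative: 7.4, 21.9, 26.6, 43.2, 47.9, 67.6, 71.8, 85.4, 89.2, 95.5, 97.9, 111.3, 118.3.
The total first reaches 26 DD on day 3.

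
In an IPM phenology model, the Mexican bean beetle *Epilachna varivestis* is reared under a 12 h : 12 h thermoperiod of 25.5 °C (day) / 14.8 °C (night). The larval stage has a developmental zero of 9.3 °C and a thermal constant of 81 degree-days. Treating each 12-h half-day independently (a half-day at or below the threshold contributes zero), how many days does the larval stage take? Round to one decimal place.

Day half: max(0, 25.5 − 9.3) × 0.5 = 16.2 × 0.5 = 8.10 DD.
Night half: max(0, 14.8 − 9.3) × 0.5 = 5.5 × 0.5 = 2.75 DD.
Per 24 h: 10.85 DD/day.
Duration = 81 / 10.85 = 7.465 ≈ 7.5 days.

7.5 days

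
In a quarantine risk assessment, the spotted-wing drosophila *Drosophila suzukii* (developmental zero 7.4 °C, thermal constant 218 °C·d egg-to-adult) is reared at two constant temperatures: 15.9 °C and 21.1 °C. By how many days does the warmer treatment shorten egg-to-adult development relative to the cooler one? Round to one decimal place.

9.7 days

At 15.9 °C: 218 / (15.9 − 7.4) = 218 / 8.5 = 25.647 d.
At 21.1 °C: 218 / (21.1 − 7.4) = 218 / 13.7 = 15.912 d.
Difference = |25.647 − 15.912| = 9.735 ≈ 9.7 days.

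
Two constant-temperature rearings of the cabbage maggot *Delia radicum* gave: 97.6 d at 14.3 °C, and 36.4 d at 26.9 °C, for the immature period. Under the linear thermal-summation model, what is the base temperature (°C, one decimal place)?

6.8 °C

Equal thermal constants: D₁(T₁ − T_b) = D₂(T₂ − T_b).
97.6·(14.3 − T_b) = 36.4·(26.9 − T_b)
T_b = (97.6·14.3 − 36.4·26.9) / (97.6 − 36.4) = 416.52 / 61.2 = 6.806 °C ≈ 6.8 °C.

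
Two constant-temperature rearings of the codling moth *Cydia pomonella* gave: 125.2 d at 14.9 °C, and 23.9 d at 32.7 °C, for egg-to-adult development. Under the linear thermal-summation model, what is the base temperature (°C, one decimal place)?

10.7 °C

Under the model K = D·(T − T_b), so D₁·(T₁ − T_b) = D₂·(T₂ − T_b).
125.2·(14.9 − T_b) = 23.9·(32.7 − T_b)
T_b = (125.2·14.9 − 23.9·32.7) / (125.2 − 23.9) = 1083.95 / 101.3 = 10.700 °C ≈ 10.7 °C.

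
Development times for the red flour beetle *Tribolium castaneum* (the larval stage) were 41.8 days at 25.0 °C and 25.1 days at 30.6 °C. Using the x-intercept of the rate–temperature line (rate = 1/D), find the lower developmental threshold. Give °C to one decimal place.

Under the model K = D·(T − T_b), so D₁·(T₁ − T_b) = D₂·(T₂ − T_b).
41.8·(25.0 − T_b) = 25.1·(30.6 − T_b)
T_b = (41.8·25.0 − 25.1·30.6) / (41.8 − 25.1) = 276.94 / 16.7 = 16.583 °C ≈ 16.6 °C.

16.6 °C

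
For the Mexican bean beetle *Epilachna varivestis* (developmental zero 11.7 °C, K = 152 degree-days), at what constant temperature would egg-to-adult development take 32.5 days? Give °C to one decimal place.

Required daily accumulation = 152 / 32.5 = 4.677 DD/day.
T = T_base + 4.677 = 11.7 + 4.677 = 16.377 ≈ 16.4 °C.

16.4 °C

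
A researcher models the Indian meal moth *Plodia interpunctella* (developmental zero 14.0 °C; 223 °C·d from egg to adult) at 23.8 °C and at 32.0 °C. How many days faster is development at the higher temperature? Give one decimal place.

At 23.8 °C: 223 / (23.8 − 14.0) = 223 / 9.8 = 22.755 d.
At 32.0 °C: 223 / (32.0 − 14.0) = 223 / 18.0 = 12.389 d.
Difference = |22.755 − 12.389| = 10.366 ≈ 10.4 days.

10.4 days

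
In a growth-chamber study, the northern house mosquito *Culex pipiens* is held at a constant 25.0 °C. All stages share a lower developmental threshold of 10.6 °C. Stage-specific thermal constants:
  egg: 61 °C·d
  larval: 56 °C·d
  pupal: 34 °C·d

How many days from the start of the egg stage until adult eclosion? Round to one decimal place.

Daily accumulation at 25.0 °C = 25.0 − 10.6 = 14.4 DD/day.
Total K = 61 + 56 + 34 = 151 DD.
Total duration = 151 / 14.4 = 10.486 ≈ 10.5 days.

10.5 days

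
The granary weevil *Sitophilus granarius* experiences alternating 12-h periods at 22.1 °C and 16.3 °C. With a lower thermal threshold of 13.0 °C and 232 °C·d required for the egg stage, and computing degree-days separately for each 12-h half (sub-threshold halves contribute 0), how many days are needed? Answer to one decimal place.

Day half: max(0, 22.1 − 13.0) × 0.5 = 9.1 × 0.5 = 4.55 DD.
Night half: max(0, 16.3 − 13.0) × 0.5 = 3.3 × 0.5 = 1.65 DD.
Per 24 h: 6.20 DD/day.
Duration = 232 / 6.20 = 37.419 ≈ 37.4 days.

37.4 days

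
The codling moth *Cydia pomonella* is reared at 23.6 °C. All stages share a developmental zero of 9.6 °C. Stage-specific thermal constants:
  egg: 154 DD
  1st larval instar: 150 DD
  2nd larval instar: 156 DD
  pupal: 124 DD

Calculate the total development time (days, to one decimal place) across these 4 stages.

41.7 days

Daily accumulation at 23.6 °C = 23.6 − 9.6 = 14.0 DD/day.
Total K = 154 + 150 + 156 + 124 = 584 DD.
Total duration = 584 / 14.0 = 41.714 ≈ 41.7 days.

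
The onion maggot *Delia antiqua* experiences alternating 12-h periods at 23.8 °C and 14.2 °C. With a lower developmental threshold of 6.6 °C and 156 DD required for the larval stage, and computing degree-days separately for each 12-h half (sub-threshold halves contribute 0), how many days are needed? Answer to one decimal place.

Day half: max(0, 23.8 − 6.6) × 0.5 = 17.2 × 0.5 = 8.60 DD.
Night half: max(0, 14.2 − 6.6) × 0.5 = 7.6 × 0.5 = 3.80 DD.
Per 24 h: 12.40 DD/day.
Duration = 156 / 12.40 = 12.581 ≈ 12.6 days.

12.6 days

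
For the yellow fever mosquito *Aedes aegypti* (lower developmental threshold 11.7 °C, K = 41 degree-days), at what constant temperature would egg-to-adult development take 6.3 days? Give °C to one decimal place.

Required daily accumulation = 41 / 6.3 = 6.508 DD/day.
T = T_base + 6.508 = 11.7 + 6.508 = 18.208 ≈ 18.2 °C.

18.2 °C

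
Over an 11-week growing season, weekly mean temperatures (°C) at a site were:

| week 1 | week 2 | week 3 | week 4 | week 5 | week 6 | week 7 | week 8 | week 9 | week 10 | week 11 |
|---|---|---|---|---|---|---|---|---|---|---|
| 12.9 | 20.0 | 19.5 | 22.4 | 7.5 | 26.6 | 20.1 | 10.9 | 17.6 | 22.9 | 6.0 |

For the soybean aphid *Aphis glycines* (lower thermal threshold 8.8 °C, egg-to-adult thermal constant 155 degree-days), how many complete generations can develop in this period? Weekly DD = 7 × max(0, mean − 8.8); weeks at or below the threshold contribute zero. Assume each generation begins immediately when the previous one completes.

4 generations

Weekly DD (7 × max(0, T̄ − 8.8)): 28.7, 78.4, 74.9, 95.2, 0.0, 124.6, 79.1, 14.7, 61.6, 98.7, 0.0.
Season total = 655.9 DD.
Complete generations = ⌊655.9 / 155⌋ = 4.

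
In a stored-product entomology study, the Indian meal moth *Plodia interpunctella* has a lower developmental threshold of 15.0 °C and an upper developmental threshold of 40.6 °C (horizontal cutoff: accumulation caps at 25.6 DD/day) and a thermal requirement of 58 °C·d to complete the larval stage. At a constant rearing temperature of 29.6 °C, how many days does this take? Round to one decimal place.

4.0 days

Daily accumulation = 29.6 − 15.0 = 14.6 DD/day.
Duration = 58 / 14.6 = 3.973 ≈ 4.0 days.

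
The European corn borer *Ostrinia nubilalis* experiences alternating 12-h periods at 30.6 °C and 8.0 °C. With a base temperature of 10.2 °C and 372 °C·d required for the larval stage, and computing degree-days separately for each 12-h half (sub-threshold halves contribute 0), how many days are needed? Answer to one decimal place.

Day half: max(0, 30.6 − 10.2) × 0.5 = 20.4 × 0.5 = 10.20 DD.
Night half: max(0, 8.0 − 10.2) × 0.5 = 0.0 × 0.5 = 0.00 DD.
Per 24 h: 10.20 DD/day.
Duration = 372 / 10.20 = 36.471 ≈ 36.5 days.

36.5 days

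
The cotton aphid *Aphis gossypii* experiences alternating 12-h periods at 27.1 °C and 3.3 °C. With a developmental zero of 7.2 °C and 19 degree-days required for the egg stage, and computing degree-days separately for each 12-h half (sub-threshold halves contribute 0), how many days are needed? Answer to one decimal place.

1.9 days

Day half: max(0, 27.1 − 7.2) × 0.5 = 19.9 × 0.5 = 9.95 DD.
Night half: max(0, 3.3 − 7.2) × 0.5 = 0.0 × 0.5 = 0.00 DD.
Per 24 h: 9.95 DD/day.
Duration = 19 / 9.95 = 1.910 ≈ 1.9 days.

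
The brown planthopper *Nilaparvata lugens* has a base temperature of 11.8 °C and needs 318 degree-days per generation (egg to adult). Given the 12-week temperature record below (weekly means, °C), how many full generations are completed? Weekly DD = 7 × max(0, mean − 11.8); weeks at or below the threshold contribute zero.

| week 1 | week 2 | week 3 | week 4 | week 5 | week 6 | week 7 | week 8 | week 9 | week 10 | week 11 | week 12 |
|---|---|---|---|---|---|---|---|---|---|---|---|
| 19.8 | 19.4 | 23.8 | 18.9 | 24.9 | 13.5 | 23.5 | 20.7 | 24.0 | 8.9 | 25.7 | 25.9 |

Weekly DD (7 × max(0, T̄ − 11.8)): 56.0, 53.2, 84.0, 49.7, 91.7, 11.9, 81.9, 62.3, 85.4, 0.0, 97.3, 98.7.
Season total = 772.1 DD.
Complete generations = ⌊772.1 / 318⌋ = 2.

2 generations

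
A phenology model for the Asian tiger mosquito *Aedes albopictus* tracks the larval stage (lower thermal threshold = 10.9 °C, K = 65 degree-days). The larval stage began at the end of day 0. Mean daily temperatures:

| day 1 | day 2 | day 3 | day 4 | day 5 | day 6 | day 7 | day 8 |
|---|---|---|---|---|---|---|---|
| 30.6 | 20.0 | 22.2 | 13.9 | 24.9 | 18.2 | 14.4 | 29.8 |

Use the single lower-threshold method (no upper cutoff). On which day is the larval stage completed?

day 7

Daily DD above 10.9 °C: 19.7, 9.1, 11.3, 3.0, 14.0, 7.3, 3.5, 18.9.
Cumulative: 19.7, 28.8, 40.1, 43.1, 57.1, 64.4, 67.9, 86.8.
The total first reaches 65 DD on day 7.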